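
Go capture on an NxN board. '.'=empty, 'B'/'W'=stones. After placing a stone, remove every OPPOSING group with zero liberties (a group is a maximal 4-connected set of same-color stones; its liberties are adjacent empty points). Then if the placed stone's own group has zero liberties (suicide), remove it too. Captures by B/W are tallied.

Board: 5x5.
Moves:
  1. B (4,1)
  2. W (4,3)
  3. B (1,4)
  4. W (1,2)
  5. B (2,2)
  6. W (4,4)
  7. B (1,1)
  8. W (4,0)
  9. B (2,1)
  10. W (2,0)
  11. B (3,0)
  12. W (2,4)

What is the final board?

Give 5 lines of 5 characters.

Answer: .....
.BW.B
WBB.W
B....
.B.WW

Derivation:
Move 1: B@(4,1) -> caps B=0 W=0
Move 2: W@(4,3) -> caps B=0 W=0
Move 3: B@(1,4) -> caps B=0 W=0
Move 4: W@(1,2) -> caps B=0 W=0
Move 5: B@(2,2) -> caps B=0 W=0
Move 6: W@(4,4) -> caps B=0 W=0
Move 7: B@(1,1) -> caps B=0 W=0
Move 8: W@(4,0) -> caps B=0 W=0
Move 9: B@(2,1) -> caps B=0 W=0
Move 10: W@(2,0) -> caps B=0 W=0
Move 11: B@(3,0) -> caps B=1 W=0
Move 12: W@(2,4) -> caps B=1 W=0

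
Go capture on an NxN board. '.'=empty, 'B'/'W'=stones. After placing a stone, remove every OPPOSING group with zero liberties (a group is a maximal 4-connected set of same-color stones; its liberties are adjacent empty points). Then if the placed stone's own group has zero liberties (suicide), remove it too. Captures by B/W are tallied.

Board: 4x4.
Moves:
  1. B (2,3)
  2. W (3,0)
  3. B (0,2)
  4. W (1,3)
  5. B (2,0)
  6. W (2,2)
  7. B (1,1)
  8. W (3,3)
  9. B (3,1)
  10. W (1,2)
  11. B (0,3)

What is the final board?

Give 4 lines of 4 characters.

Move 1: B@(2,3) -> caps B=0 W=0
Move 2: W@(3,0) -> caps B=0 W=0
Move 3: B@(0,2) -> caps B=0 W=0
Move 4: W@(1,3) -> caps B=0 W=0
Move 5: B@(2,0) -> caps B=0 W=0
Move 6: W@(2,2) -> caps B=0 W=0
Move 7: B@(1,1) -> caps B=0 W=0
Move 8: W@(3,3) -> caps B=0 W=1
Move 9: B@(3,1) -> caps B=1 W=1
Move 10: W@(1,2) -> caps B=1 W=1
Move 11: B@(0,3) -> caps B=1 W=1

Answer: ..BB
.BWW
B.W.
.B.W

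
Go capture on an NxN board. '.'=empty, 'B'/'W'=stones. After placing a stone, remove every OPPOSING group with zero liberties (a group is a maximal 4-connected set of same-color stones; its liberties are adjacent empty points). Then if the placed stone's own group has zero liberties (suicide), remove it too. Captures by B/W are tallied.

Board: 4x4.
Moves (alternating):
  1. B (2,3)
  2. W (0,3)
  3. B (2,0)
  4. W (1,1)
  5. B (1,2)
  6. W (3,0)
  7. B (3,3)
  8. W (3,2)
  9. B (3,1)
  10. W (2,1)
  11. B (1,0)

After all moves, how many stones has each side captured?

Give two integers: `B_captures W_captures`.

Answer: 1 0

Derivation:
Move 1: B@(2,3) -> caps B=0 W=0
Move 2: W@(0,3) -> caps B=0 W=0
Move 3: B@(2,0) -> caps B=0 W=0
Move 4: W@(1,1) -> caps B=0 W=0
Move 5: B@(1,2) -> caps B=0 W=0
Move 6: W@(3,0) -> caps B=0 W=0
Move 7: B@(3,3) -> caps B=0 W=0
Move 8: W@(3,2) -> caps B=0 W=0
Move 9: B@(3,1) -> caps B=1 W=0
Move 10: W@(2,1) -> caps B=1 W=0
Move 11: B@(1,0) -> caps B=1 W=0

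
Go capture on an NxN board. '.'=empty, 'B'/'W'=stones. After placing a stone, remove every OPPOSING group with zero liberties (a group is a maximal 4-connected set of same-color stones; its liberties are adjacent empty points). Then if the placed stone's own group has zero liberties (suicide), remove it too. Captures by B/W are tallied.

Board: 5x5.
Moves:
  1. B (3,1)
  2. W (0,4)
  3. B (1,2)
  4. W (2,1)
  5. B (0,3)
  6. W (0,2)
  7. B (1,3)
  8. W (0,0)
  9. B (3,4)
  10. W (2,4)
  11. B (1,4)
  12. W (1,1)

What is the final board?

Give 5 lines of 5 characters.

Answer: W.WB.
.WBBB
.W..W
.B..B
.....

Derivation:
Move 1: B@(3,1) -> caps B=0 W=0
Move 2: W@(0,4) -> caps B=0 W=0
Move 3: B@(1,2) -> caps B=0 W=0
Move 4: W@(2,1) -> caps B=0 W=0
Move 5: B@(0,3) -> caps B=0 W=0
Move 6: W@(0,2) -> caps B=0 W=0
Move 7: B@(1,3) -> caps B=0 W=0
Move 8: W@(0,0) -> caps B=0 W=0
Move 9: B@(3,4) -> caps B=0 W=0
Move 10: W@(2,4) -> caps B=0 W=0
Move 11: B@(1,4) -> caps B=1 W=0
Move 12: W@(1,1) -> caps B=1 W=0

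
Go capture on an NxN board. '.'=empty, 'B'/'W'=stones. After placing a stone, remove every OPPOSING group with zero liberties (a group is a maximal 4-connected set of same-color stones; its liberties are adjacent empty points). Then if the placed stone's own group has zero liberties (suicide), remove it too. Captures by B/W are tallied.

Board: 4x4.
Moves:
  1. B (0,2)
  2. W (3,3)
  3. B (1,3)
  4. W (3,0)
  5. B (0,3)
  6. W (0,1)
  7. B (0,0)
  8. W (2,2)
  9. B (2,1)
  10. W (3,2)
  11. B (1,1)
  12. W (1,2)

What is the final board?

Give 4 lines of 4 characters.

Move 1: B@(0,2) -> caps B=0 W=0
Move 2: W@(3,3) -> caps B=0 W=0
Move 3: B@(1,3) -> caps B=0 W=0
Move 4: W@(3,0) -> caps B=0 W=0
Move 5: B@(0,3) -> caps B=0 W=0
Move 6: W@(0,1) -> caps B=0 W=0
Move 7: B@(0,0) -> caps B=0 W=0
Move 8: W@(2,2) -> caps B=0 W=0
Move 9: B@(2,1) -> caps B=0 W=0
Move 10: W@(3,2) -> caps B=0 W=0
Move 11: B@(1,1) -> caps B=1 W=0
Move 12: W@(1,2) -> caps B=1 W=0

Answer: B.BB
.BWB
.BW.
W.WW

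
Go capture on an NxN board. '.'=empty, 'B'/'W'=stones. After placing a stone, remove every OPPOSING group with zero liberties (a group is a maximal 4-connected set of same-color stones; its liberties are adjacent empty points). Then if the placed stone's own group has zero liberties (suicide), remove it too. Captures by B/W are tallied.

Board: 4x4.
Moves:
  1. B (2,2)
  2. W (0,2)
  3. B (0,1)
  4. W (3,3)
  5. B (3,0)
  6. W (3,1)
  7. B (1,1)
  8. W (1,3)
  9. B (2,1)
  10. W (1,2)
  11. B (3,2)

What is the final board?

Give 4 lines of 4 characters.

Answer: .BW.
.BWW
.BB.
B.BW

Derivation:
Move 1: B@(2,2) -> caps B=0 W=0
Move 2: W@(0,2) -> caps B=0 W=0
Move 3: B@(0,1) -> caps B=0 W=0
Move 4: W@(3,3) -> caps B=0 W=0
Move 5: B@(3,0) -> caps B=0 W=0
Move 6: W@(3,1) -> caps B=0 W=0
Move 7: B@(1,1) -> caps B=0 W=0
Move 8: W@(1,3) -> caps B=0 W=0
Move 9: B@(2,1) -> caps B=0 W=0
Move 10: W@(1,2) -> caps B=0 W=0
Move 11: B@(3,2) -> caps B=1 W=0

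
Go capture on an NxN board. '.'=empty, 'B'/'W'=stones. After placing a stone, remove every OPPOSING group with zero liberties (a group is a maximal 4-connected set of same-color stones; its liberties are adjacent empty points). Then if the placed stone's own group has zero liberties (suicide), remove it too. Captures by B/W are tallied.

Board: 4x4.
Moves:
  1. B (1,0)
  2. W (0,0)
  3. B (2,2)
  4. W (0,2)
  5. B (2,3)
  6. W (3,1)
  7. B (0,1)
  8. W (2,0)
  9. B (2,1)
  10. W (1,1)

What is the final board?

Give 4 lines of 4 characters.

Move 1: B@(1,0) -> caps B=0 W=0
Move 2: W@(0,0) -> caps B=0 W=0
Move 3: B@(2,2) -> caps B=0 W=0
Move 4: W@(0,2) -> caps B=0 W=0
Move 5: B@(2,3) -> caps B=0 W=0
Move 6: W@(3,1) -> caps B=0 W=0
Move 7: B@(0,1) -> caps B=1 W=0
Move 8: W@(2,0) -> caps B=1 W=0
Move 9: B@(2,1) -> caps B=1 W=0
Move 10: W@(1,1) -> caps B=1 W=0

Answer: .BW.
BW..
WBBB
.W..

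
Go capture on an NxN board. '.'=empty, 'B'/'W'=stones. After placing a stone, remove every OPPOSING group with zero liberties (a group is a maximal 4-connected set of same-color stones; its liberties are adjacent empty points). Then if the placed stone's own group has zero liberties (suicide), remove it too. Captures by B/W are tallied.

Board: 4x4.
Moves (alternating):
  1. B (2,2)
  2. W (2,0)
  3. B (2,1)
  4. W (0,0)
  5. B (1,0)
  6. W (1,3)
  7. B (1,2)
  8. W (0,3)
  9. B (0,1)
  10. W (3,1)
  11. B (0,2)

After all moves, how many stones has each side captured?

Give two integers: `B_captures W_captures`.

Answer: 1 0

Derivation:
Move 1: B@(2,2) -> caps B=0 W=0
Move 2: W@(2,0) -> caps B=0 W=0
Move 3: B@(2,1) -> caps B=0 W=0
Move 4: W@(0,0) -> caps B=0 W=0
Move 5: B@(1,0) -> caps B=0 W=0
Move 6: W@(1,3) -> caps B=0 W=0
Move 7: B@(1,2) -> caps B=0 W=0
Move 8: W@(0,3) -> caps B=0 W=0
Move 9: B@(0,1) -> caps B=1 W=0
Move 10: W@(3,1) -> caps B=1 W=0
Move 11: B@(0,2) -> caps B=1 W=0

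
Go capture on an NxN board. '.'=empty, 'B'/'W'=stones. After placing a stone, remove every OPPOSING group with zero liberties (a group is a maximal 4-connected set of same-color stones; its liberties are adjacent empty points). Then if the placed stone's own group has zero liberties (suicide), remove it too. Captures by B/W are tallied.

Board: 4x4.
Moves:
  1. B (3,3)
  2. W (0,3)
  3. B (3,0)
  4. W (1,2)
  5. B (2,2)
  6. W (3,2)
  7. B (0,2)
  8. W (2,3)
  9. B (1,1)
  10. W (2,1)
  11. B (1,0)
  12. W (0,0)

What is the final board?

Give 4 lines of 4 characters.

Move 1: B@(3,3) -> caps B=0 W=0
Move 2: W@(0,3) -> caps B=0 W=0
Move 3: B@(3,0) -> caps B=0 W=0
Move 4: W@(1,2) -> caps B=0 W=0
Move 5: B@(2,2) -> caps B=0 W=0
Move 6: W@(3,2) -> caps B=0 W=0
Move 7: B@(0,2) -> caps B=0 W=0
Move 8: W@(2,3) -> caps B=0 W=1
Move 9: B@(1,1) -> caps B=0 W=1
Move 10: W@(2,1) -> caps B=0 W=2
Move 11: B@(1,0) -> caps B=0 W=2
Move 12: W@(0,0) -> caps B=0 W=2

Answer: W.BW
BBW.
.W.W
B.W.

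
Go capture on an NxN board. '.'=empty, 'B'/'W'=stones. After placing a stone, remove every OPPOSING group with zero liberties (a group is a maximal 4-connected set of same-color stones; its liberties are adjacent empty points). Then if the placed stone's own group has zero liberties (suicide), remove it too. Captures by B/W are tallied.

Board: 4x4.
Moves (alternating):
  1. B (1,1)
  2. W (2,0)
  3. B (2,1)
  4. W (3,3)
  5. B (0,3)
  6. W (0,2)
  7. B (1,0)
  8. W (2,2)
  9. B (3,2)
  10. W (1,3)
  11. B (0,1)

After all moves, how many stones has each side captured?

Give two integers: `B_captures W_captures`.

Move 1: B@(1,1) -> caps B=0 W=0
Move 2: W@(2,0) -> caps B=0 W=0
Move 3: B@(2,1) -> caps B=0 W=0
Move 4: W@(3,3) -> caps B=0 W=0
Move 5: B@(0,3) -> caps B=0 W=0
Move 6: W@(0,2) -> caps B=0 W=0
Move 7: B@(1,0) -> caps B=0 W=0
Move 8: W@(2,2) -> caps B=0 W=0
Move 9: B@(3,2) -> caps B=0 W=0
Move 10: W@(1,3) -> caps B=0 W=1
Move 11: B@(0,1) -> caps B=0 W=1

Answer: 0 1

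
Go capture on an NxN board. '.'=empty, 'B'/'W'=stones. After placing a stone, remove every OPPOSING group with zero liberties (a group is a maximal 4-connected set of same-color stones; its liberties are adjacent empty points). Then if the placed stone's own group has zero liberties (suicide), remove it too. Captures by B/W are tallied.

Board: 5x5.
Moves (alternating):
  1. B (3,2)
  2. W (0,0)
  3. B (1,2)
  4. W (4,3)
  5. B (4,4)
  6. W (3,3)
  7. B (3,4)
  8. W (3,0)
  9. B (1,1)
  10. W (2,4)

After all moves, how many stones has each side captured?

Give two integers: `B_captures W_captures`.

Answer: 0 2

Derivation:
Move 1: B@(3,2) -> caps B=0 W=0
Move 2: W@(0,0) -> caps B=0 W=0
Move 3: B@(1,2) -> caps B=0 W=0
Move 4: W@(4,3) -> caps B=0 W=0
Move 5: B@(4,4) -> caps B=0 W=0
Move 6: W@(3,3) -> caps B=0 W=0
Move 7: B@(3,4) -> caps B=0 W=0
Move 8: W@(3,0) -> caps B=0 W=0
Move 9: B@(1,1) -> caps B=0 W=0
Move 10: W@(2,4) -> caps B=0 W=2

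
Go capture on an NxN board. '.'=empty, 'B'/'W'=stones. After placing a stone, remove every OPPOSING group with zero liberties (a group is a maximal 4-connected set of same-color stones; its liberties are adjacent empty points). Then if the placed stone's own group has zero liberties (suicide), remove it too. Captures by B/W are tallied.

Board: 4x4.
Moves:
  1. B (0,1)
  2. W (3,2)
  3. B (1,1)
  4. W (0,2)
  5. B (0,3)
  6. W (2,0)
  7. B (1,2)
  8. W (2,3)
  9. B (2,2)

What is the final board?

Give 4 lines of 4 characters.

Move 1: B@(0,1) -> caps B=0 W=0
Move 2: W@(3,2) -> caps B=0 W=0
Move 3: B@(1,1) -> caps B=0 W=0
Move 4: W@(0,2) -> caps B=0 W=0
Move 5: B@(0,3) -> caps B=0 W=0
Move 6: W@(2,0) -> caps B=0 W=0
Move 7: B@(1,2) -> caps B=1 W=0
Move 8: W@(2,3) -> caps B=1 W=0
Move 9: B@(2,2) -> caps B=1 W=0

Answer: .B.B
.BB.
W.BW
..W.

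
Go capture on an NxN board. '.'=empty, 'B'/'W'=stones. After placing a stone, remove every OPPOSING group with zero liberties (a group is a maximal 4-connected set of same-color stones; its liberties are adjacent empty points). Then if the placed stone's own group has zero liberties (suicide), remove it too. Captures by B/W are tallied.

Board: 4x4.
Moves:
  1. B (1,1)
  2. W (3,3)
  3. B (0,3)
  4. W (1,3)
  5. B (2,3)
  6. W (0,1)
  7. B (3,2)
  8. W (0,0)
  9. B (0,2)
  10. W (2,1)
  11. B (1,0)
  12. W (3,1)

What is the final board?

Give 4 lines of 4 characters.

Answer: ..BB
BB.W
.W.B
.WB.

Derivation:
Move 1: B@(1,1) -> caps B=0 W=0
Move 2: W@(3,3) -> caps B=0 W=0
Move 3: B@(0,3) -> caps B=0 W=0
Move 4: W@(1,3) -> caps B=0 W=0
Move 5: B@(2,3) -> caps B=0 W=0
Move 6: W@(0,1) -> caps B=0 W=0
Move 7: B@(3,2) -> caps B=1 W=0
Move 8: W@(0,0) -> caps B=1 W=0
Move 9: B@(0,2) -> caps B=1 W=0
Move 10: W@(2,1) -> caps B=1 W=0
Move 11: B@(1,0) -> caps B=3 W=0
Move 12: W@(3,1) -> caps B=3 W=0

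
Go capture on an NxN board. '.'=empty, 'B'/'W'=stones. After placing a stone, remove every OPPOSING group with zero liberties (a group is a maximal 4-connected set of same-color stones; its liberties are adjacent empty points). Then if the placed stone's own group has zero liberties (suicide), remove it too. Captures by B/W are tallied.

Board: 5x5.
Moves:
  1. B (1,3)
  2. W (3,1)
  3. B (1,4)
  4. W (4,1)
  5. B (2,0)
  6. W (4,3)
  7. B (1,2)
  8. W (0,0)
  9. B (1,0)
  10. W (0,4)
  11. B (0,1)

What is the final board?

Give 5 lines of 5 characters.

Move 1: B@(1,3) -> caps B=0 W=0
Move 2: W@(3,1) -> caps B=0 W=0
Move 3: B@(1,4) -> caps B=0 W=0
Move 4: W@(4,1) -> caps B=0 W=0
Move 5: B@(2,0) -> caps B=0 W=0
Move 6: W@(4,3) -> caps B=0 W=0
Move 7: B@(1,2) -> caps B=0 W=0
Move 8: W@(0,0) -> caps B=0 W=0
Move 9: B@(1,0) -> caps B=0 W=0
Move 10: W@(0,4) -> caps B=0 W=0
Move 11: B@(0,1) -> caps B=1 W=0

Answer: .B..W
B.BBB
B....
.W...
.W.W.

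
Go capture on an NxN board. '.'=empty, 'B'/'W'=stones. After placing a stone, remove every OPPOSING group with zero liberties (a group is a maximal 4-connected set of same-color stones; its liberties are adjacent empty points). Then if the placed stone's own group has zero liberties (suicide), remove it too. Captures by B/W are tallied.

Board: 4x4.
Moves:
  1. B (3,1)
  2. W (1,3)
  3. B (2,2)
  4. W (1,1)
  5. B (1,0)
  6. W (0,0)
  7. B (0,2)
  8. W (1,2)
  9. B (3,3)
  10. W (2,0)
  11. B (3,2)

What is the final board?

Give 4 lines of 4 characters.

Move 1: B@(3,1) -> caps B=0 W=0
Move 2: W@(1,3) -> caps B=0 W=0
Move 3: B@(2,2) -> caps B=0 W=0
Move 4: W@(1,1) -> caps B=0 W=0
Move 5: B@(1,0) -> caps B=0 W=0
Move 6: W@(0,0) -> caps B=0 W=0
Move 7: B@(0,2) -> caps B=0 W=0
Move 8: W@(1,2) -> caps B=0 W=0
Move 9: B@(3,3) -> caps B=0 W=0
Move 10: W@(2,0) -> caps B=0 W=1
Move 11: B@(3,2) -> caps B=0 W=1

Answer: W.B.
.WWW
W.B.
.BBB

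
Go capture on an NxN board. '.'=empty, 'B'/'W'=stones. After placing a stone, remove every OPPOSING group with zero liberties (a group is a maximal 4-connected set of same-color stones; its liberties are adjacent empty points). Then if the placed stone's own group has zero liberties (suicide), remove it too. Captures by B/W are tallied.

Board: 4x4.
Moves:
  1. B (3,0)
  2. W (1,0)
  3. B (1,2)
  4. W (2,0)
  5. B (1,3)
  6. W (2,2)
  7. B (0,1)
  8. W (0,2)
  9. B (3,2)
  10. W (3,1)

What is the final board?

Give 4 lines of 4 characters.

Answer: .BW.
W.BB
W.W.
.WB.

Derivation:
Move 1: B@(3,0) -> caps B=0 W=0
Move 2: W@(1,0) -> caps B=0 W=0
Move 3: B@(1,2) -> caps B=0 W=0
Move 4: W@(2,0) -> caps B=0 W=0
Move 5: B@(1,3) -> caps B=0 W=0
Move 6: W@(2,2) -> caps B=0 W=0
Move 7: B@(0,1) -> caps B=0 W=0
Move 8: W@(0,2) -> caps B=0 W=0
Move 9: B@(3,2) -> caps B=0 W=0
Move 10: W@(3,1) -> caps B=0 W=1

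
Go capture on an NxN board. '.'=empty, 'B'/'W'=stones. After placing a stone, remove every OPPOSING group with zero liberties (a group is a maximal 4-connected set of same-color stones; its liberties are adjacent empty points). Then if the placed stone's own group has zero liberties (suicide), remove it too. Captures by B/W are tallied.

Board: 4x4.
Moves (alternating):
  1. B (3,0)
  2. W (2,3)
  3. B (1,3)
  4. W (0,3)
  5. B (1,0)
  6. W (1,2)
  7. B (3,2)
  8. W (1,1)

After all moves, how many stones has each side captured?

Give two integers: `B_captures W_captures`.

Move 1: B@(3,0) -> caps B=0 W=0
Move 2: W@(2,3) -> caps B=0 W=0
Move 3: B@(1,3) -> caps B=0 W=0
Move 4: W@(0,3) -> caps B=0 W=0
Move 5: B@(1,0) -> caps B=0 W=0
Move 6: W@(1,2) -> caps B=0 W=1
Move 7: B@(3,2) -> caps B=0 W=1
Move 8: W@(1,1) -> caps B=0 W=1

Answer: 0 1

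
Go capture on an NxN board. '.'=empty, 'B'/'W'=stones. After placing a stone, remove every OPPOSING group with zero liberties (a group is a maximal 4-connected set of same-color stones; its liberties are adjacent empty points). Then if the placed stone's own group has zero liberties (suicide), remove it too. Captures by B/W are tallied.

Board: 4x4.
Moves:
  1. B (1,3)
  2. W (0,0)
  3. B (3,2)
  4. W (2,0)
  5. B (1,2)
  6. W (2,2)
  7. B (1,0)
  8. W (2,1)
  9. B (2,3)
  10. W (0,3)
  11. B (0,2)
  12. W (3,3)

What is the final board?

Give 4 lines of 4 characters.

Move 1: B@(1,3) -> caps B=0 W=0
Move 2: W@(0,0) -> caps B=0 W=0
Move 3: B@(3,2) -> caps B=0 W=0
Move 4: W@(2,0) -> caps B=0 W=0
Move 5: B@(1,2) -> caps B=0 W=0
Move 6: W@(2,2) -> caps B=0 W=0
Move 7: B@(1,0) -> caps B=0 W=0
Move 8: W@(2,1) -> caps B=0 W=0
Move 9: B@(2,3) -> caps B=0 W=0
Move 10: W@(0,3) -> caps B=0 W=0
Move 11: B@(0,2) -> caps B=1 W=0
Move 12: W@(3,3) -> caps B=1 W=0

Answer: W.B.
B.BB
WWWB
..B.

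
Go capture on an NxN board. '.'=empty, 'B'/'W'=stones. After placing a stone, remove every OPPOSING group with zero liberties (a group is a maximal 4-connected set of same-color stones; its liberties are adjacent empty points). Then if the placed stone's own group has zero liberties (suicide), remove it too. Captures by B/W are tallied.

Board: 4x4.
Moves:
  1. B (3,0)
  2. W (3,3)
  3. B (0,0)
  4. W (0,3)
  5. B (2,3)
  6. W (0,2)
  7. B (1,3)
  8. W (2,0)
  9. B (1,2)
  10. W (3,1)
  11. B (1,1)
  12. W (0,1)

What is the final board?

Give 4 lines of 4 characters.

Answer: B...
.BBB
W..B
.W.W

Derivation:
Move 1: B@(3,0) -> caps B=0 W=0
Move 2: W@(3,3) -> caps B=0 W=0
Move 3: B@(0,0) -> caps B=0 W=0
Move 4: W@(0,3) -> caps B=0 W=0
Move 5: B@(2,3) -> caps B=0 W=0
Move 6: W@(0,2) -> caps B=0 W=0
Move 7: B@(1,3) -> caps B=0 W=0
Move 8: W@(2,0) -> caps B=0 W=0
Move 9: B@(1,2) -> caps B=0 W=0
Move 10: W@(3,1) -> caps B=0 W=1
Move 11: B@(1,1) -> caps B=0 W=1
Move 12: W@(0,1) -> caps B=0 W=1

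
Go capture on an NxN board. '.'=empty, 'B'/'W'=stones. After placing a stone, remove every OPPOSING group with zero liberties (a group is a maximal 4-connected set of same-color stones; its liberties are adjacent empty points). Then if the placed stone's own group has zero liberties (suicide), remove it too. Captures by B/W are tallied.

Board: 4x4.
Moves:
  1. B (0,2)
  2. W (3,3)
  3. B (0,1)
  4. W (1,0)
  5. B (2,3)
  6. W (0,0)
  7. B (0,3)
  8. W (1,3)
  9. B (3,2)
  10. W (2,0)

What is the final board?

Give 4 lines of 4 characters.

Move 1: B@(0,2) -> caps B=0 W=0
Move 2: W@(3,3) -> caps B=0 W=0
Move 3: B@(0,1) -> caps B=0 W=0
Move 4: W@(1,0) -> caps B=0 W=0
Move 5: B@(2,3) -> caps B=0 W=0
Move 6: W@(0,0) -> caps B=0 W=0
Move 7: B@(0,3) -> caps B=0 W=0
Move 8: W@(1,3) -> caps B=0 W=0
Move 9: B@(3,2) -> caps B=1 W=0
Move 10: W@(2,0) -> caps B=1 W=0

Answer: WBBB
W..W
W..B
..B.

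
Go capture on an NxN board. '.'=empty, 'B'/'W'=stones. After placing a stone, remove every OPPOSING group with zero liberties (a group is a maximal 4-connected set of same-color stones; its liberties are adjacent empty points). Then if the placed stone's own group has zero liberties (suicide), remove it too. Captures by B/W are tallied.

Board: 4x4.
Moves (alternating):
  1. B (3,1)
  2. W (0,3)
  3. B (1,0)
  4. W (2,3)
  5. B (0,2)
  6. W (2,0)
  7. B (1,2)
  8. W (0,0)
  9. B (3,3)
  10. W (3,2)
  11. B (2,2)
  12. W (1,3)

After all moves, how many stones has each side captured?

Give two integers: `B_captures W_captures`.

Answer: 0 1

Derivation:
Move 1: B@(3,1) -> caps B=0 W=0
Move 2: W@(0,3) -> caps B=0 W=0
Move 3: B@(1,0) -> caps B=0 W=0
Move 4: W@(2,3) -> caps B=0 W=0
Move 5: B@(0,2) -> caps B=0 W=0
Move 6: W@(2,0) -> caps B=0 W=0
Move 7: B@(1,2) -> caps B=0 W=0
Move 8: W@(0,0) -> caps B=0 W=0
Move 9: B@(3,3) -> caps B=0 W=0
Move 10: W@(3,2) -> caps B=0 W=1
Move 11: B@(2,2) -> caps B=0 W=1
Move 12: W@(1,3) -> caps B=0 W=1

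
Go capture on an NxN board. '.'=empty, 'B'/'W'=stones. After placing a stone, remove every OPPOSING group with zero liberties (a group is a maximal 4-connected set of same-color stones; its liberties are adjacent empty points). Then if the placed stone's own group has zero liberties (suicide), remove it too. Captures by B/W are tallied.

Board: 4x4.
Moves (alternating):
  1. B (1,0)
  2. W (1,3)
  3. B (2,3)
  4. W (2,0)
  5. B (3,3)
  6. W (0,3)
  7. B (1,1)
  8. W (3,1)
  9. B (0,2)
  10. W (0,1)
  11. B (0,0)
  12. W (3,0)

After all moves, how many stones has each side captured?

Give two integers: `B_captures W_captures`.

Answer: 1 0

Derivation:
Move 1: B@(1,0) -> caps B=0 W=0
Move 2: W@(1,3) -> caps B=0 W=0
Move 3: B@(2,3) -> caps B=0 W=0
Move 4: W@(2,0) -> caps B=0 W=0
Move 5: B@(3,3) -> caps B=0 W=0
Move 6: W@(0,3) -> caps B=0 W=0
Move 7: B@(1,1) -> caps B=0 W=0
Move 8: W@(3,1) -> caps B=0 W=0
Move 9: B@(0,2) -> caps B=0 W=0
Move 10: W@(0,1) -> caps B=0 W=0
Move 11: B@(0,0) -> caps B=1 W=0
Move 12: W@(3,0) -> caps B=1 W=0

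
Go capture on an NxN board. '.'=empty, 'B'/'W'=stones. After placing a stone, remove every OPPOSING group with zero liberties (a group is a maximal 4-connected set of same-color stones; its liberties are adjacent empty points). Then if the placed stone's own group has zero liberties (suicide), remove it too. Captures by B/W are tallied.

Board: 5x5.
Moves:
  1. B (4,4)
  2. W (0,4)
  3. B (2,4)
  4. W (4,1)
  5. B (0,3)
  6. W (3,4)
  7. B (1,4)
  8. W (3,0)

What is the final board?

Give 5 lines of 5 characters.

Answer: ...B.
....B
....B
W...W
.W..B

Derivation:
Move 1: B@(4,4) -> caps B=0 W=0
Move 2: W@(0,4) -> caps B=0 W=0
Move 3: B@(2,4) -> caps B=0 W=0
Move 4: W@(4,1) -> caps B=0 W=0
Move 5: B@(0,3) -> caps B=0 W=0
Move 6: W@(3,4) -> caps B=0 W=0
Move 7: B@(1,4) -> caps B=1 W=0
Move 8: W@(3,0) -> caps B=1 W=0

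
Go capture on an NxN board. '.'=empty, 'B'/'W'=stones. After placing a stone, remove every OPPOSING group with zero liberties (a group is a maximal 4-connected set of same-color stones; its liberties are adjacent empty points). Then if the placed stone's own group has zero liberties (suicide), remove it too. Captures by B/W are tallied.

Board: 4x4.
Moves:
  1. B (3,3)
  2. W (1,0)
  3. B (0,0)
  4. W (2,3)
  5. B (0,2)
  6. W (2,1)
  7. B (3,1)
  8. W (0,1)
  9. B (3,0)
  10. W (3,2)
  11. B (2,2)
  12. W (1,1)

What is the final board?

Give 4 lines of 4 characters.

Move 1: B@(3,3) -> caps B=0 W=0
Move 2: W@(1,0) -> caps B=0 W=0
Move 3: B@(0,0) -> caps B=0 W=0
Move 4: W@(2,3) -> caps B=0 W=0
Move 5: B@(0,2) -> caps B=0 W=0
Move 6: W@(2,1) -> caps B=0 W=0
Move 7: B@(3,1) -> caps B=0 W=0
Move 8: W@(0,1) -> caps B=0 W=1
Move 9: B@(3,0) -> caps B=0 W=1
Move 10: W@(3,2) -> caps B=0 W=2
Move 11: B@(2,2) -> caps B=0 W=2
Move 12: W@(1,1) -> caps B=0 W=2

Answer: .WB.
WW..
.WBW
BBW.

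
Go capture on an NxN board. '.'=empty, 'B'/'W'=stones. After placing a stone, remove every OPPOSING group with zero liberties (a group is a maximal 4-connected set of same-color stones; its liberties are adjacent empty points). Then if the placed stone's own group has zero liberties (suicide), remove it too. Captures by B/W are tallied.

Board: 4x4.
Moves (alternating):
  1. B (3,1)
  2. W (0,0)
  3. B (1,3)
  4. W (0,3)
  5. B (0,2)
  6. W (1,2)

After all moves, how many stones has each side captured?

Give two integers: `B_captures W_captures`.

Move 1: B@(3,1) -> caps B=0 W=0
Move 2: W@(0,0) -> caps B=0 W=0
Move 3: B@(1,3) -> caps B=0 W=0
Move 4: W@(0,3) -> caps B=0 W=0
Move 5: B@(0,2) -> caps B=1 W=0
Move 6: W@(1,2) -> caps B=1 W=0

Answer: 1 0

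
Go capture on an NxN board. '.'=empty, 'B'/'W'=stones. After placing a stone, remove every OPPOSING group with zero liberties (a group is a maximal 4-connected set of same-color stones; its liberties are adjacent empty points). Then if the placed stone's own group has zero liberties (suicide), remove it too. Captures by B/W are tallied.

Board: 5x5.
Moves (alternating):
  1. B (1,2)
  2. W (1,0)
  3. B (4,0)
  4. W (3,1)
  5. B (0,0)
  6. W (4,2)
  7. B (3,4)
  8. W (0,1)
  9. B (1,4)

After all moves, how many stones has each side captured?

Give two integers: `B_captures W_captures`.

Move 1: B@(1,2) -> caps B=0 W=0
Move 2: W@(1,0) -> caps B=0 W=0
Move 3: B@(4,0) -> caps B=0 W=0
Move 4: W@(3,1) -> caps B=0 W=0
Move 5: B@(0,0) -> caps B=0 W=0
Move 6: W@(4,2) -> caps B=0 W=0
Move 7: B@(3,4) -> caps B=0 W=0
Move 8: W@(0,1) -> caps B=0 W=1
Move 9: B@(1,4) -> caps B=0 W=1

Answer: 0 1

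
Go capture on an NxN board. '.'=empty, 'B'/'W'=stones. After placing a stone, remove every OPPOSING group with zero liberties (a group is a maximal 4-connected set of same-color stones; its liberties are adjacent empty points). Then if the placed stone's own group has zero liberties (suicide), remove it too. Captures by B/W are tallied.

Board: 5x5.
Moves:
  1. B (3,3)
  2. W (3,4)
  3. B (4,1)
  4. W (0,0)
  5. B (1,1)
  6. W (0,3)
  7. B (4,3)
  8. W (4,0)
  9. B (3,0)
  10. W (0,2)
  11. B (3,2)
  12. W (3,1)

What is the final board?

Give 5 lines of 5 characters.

Answer: W.WW.
.B...
.....
BWBBW
.B.B.

Derivation:
Move 1: B@(3,3) -> caps B=0 W=0
Move 2: W@(3,4) -> caps B=0 W=0
Move 3: B@(4,1) -> caps B=0 W=0
Move 4: W@(0,0) -> caps B=0 W=0
Move 5: B@(1,1) -> caps B=0 W=0
Move 6: W@(0,3) -> caps B=0 W=0
Move 7: B@(4,3) -> caps B=0 W=0
Move 8: W@(4,0) -> caps B=0 W=0
Move 9: B@(3,0) -> caps B=1 W=0
Move 10: W@(0,2) -> caps B=1 W=0
Move 11: B@(3,2) -> caps B=1 W=0
Move 12: W@(3,1) -> caps B=1 W=0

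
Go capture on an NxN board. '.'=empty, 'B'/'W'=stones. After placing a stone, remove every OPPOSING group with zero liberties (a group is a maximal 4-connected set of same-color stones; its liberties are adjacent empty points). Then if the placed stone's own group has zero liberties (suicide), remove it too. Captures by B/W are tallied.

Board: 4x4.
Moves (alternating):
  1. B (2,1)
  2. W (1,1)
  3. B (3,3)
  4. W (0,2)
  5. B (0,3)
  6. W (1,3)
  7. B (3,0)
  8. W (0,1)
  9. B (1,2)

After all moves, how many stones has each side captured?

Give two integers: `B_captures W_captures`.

Answer: 0 1

Derivation:
Move 1: B@(2,1) -> caps B=0 W=0
Move 2: W@(1,1) -> caps B=0 W=0
Move 3: B@(3,3) -> caps B=0 W=0
Move 4: W@(0,2) -> caps B=0 W=0
Move 5: B@(0,3) -> caps B=0 W=0
Move 6: W@(1,3) -> caps B=0 W=1
Move 7: B@(3,0) -> caps B=0 W=1
Move 8: W@(0,1) -> caps B=0 W=1
Move 9: B@(1,2) -> caps B=0 W=1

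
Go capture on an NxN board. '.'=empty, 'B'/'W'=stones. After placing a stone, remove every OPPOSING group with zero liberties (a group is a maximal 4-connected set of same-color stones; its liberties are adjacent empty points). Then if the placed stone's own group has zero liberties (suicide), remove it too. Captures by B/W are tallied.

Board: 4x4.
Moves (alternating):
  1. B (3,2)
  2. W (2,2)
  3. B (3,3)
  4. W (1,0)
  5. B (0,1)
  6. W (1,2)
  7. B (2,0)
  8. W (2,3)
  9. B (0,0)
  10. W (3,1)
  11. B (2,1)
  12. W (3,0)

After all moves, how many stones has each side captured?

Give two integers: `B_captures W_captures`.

Move 1: B@(3,2) -> caps B=0 W=0
Move 2: W@(2,2) -> caps B=0 W=0
Move 3: B@(3,3) -> caps B=0 W=0
Move 4: W@(1,0) -> caps B=0 W=0
Move 5: B@(0,1) -> caps B=0 W=0
Move 6: W@(1,2) -> caps B=0 W=0
Move 7: B@(2,0) -> caps B=0 W=0
Move 8: W@(2,3) -> caps B=0 W=0
Move 9: B@(0,0) -> caps B=0 W=0
Move 10: W@(3,1) -> caps B=0 W=2
Move 11: B@(2,1) -> caps B=0 W=2
Move 12: W@(3,0) -> caps B=0 W=2

Answer: 0 2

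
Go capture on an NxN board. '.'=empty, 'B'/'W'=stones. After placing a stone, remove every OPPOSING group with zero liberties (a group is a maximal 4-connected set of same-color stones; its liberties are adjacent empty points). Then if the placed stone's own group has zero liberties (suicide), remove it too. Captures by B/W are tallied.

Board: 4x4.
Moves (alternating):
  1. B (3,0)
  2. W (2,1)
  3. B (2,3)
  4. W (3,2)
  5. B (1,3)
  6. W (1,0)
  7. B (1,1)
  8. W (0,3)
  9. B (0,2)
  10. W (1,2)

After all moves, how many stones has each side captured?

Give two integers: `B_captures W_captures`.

Move 1: B@(3,0) -> caps B=0 W=0
Move 2: W@(2,1) -> caps B=0 W=0
Move 3: B@(2,3) -> caps B=0 W=0
Move 4: W@(3,2) -> caps B=0 W=0
Move 5: B@(1,3) -> caps B=0 W=0
Move 6: W@(1,0) -> caps B=0 W=0
Move 7: B@(1,1) -> caps B=0 W=0
Move 8: W@(0,3) -> caps B=0 W=0
Move 9: B@(0,2) -> caps B=1 W=0
Move 10: W@(1,2) -> caps B=1 W=0

Answer: 1 0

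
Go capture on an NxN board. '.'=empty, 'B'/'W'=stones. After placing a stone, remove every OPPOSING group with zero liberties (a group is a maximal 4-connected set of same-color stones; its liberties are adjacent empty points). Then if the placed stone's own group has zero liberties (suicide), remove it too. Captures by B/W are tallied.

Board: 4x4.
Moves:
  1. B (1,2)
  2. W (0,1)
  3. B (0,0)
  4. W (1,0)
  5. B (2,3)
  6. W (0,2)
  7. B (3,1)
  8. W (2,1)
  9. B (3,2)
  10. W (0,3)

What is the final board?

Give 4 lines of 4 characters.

Move 1: B@(1,2) -> caps B=0 W=0
Move 2: W@(0,1) -> caps B=0 W=0
Move 3: B@(0,0) -> caps B=0 W=0
Move 4: W@(1,0) -> caps B=0 W=1
Move 5: B@(2,3) -> caps B=0 W=1
Move 6: W@(0,2) -> caps B=0 W=1
Move 7: B@(3,1) -> caps B=0 W=1
Move 8: W@(2,1) -> caps B=0 W=1
Move 9: B@(3,2) -> caps B=0 W=1
Move 10: W@(0,3) -> caps B=0 W=1

Answer: .WWW
W.B.
.W.B
.BB.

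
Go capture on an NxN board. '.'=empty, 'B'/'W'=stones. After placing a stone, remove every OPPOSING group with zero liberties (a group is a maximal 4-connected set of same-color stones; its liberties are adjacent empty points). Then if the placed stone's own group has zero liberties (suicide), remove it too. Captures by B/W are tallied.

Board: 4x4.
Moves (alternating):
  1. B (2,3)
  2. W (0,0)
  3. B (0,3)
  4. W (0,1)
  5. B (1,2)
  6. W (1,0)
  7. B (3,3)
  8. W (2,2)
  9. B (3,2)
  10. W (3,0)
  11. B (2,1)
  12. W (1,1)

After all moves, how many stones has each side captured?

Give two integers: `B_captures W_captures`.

Move 1: B@(2,3) -> caps B=0 W=0
Move 2: W@(0,0) -> caps B=0 W=0
Move 3: B@(0,3) -> caps B=0 W=0
Move 4: W@(0,1) -> caps B=0 W=0
Move 5: B@(1,2) -> caps B=0 W=0
Move 6: W@(1,0) -> caps B=0 W=0
Move 7: B@(3,3) -> caps B=0 W=0
Move 8: W@(2,2) -> caps B=0 W=0
Move 9: B@(3,2) -> caps B=0 W=0
Move 10: W@(3,0) -> caps B=0 W=0
Move 11: B@(2,1) -> caps B=1 W=0
Move 12: W@(1,1) -> caps B=1 W=0

Answer: 1 0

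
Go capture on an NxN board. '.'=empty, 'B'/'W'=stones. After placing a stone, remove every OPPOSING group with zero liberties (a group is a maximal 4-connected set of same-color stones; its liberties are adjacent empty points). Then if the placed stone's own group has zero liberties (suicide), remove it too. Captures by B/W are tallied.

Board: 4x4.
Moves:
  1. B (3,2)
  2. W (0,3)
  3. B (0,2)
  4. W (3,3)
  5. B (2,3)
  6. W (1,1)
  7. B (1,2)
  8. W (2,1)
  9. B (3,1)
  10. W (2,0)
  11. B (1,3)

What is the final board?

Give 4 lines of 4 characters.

Answer: ..B.
.WBB
WW.B
.BB.

Derivation:
Move 1: B@(3,2) -> caps B=0 W=0
Move 2: W@(0,3) -> caps B=0 W=0
Move 3: B@(0,2) -> caps B=0 W=0
Move 4: W@(3,3) -> caps B=0 W=0
Move 5: B@(2,3) -> caps B=1 W=0
Move 6: W@(1,1) -> caps B=1 W=0
Move 7: B@(1,2) -> caps B=1 W=0
Move 8: W@(2,1) -> caps B=1 W=0
Move 9: B@(3,1) -> caps B=1 W=0
Move 10: W@(2,0) -> caps B=1 W=0
Move 11: B@(1,3) -> caps B=2 W=0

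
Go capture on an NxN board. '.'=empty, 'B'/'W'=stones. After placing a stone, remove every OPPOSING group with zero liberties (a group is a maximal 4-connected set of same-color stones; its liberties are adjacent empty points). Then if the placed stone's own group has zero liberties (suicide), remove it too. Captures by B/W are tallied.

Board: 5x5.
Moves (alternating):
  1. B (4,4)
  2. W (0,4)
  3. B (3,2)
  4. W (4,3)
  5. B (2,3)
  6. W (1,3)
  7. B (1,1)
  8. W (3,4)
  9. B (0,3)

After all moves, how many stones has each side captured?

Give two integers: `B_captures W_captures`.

Move 1: B@(4,4) -> caps B=0 W=0
Move 2: W@(0,4) -> caps B=0 W=0
Move 3: B@(3,2) -> caps B=0 W=0
Move 4: W@(4,3) -> caps B=0 W=0
Move 5: B@(2,3) -> caps B=0 W=0
Move 6: W@(1,3) -> caps B=0 W=0
Move 7: B@(1,1) -> caps B=0 W=0
Move 8: W@(3,4) -> caps B=0 W=1
Move 9: B@(0,3) -> caps B=0 W=1

Answer: 0 1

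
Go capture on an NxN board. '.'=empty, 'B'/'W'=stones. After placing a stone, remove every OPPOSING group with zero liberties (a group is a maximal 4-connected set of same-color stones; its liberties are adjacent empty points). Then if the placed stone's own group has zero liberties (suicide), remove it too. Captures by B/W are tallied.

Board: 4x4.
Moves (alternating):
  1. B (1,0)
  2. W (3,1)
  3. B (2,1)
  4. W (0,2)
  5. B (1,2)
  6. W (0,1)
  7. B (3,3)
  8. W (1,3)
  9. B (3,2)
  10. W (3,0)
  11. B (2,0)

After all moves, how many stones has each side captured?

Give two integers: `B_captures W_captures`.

Answer: 2 0

Derivation:
Move 1: B@(1,0) -> caps B=0 W=0
Move 2: W@(3,1) -> caps B=0 W=0
Move 3: B@(2,1) -> caps B=0 W=0
Move 4: W@(0,2) -> caps B=0 W=0
Move 5: B@(1,2) -> caps B=0 W=0
Move 6: W@(0,1) -> caps B=0 W=0
Move 7: B@(3,3) -> caps B=0 W=0
Move 8: W@(1,3) -> caps B=0 W=0
Move 9: B@(3,2) -> caps B=0 W=0
Move 10: W@(3,0) -> caps B=0 W=0
Move 11: B@(2,0) -> caps B=2 W=0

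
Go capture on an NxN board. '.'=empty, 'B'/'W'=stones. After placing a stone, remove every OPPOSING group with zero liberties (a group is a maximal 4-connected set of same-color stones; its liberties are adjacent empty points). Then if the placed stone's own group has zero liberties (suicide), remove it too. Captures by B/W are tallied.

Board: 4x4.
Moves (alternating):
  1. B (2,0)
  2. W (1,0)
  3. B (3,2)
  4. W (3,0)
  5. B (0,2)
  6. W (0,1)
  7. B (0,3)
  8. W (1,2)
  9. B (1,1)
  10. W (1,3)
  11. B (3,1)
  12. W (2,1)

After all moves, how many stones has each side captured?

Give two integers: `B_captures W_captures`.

Move 1: B@(2,0) -> caps B=0 W=0
Move 2: W@(1,0) -> caps B=0 W=0
Move 3: B@(3,2) -> caps B=0 W=0
Move 4: W@(3,0) -> caps B=0 W=0
Move 5: B@(0,2) -> caps B=0 W=0
Move 6: W@(0,1) -> caps B=0 W=0
Move 7: B@(0,3) -> caps B=0 W=0
Move 8: W@(1,2) -> caps B=0 W=0
Move 9: B@(1,1) -> caps B=0 W=0
Move 10: W@(1,3) -> caps B=0 W=2
Move 11: B@(3,1) -> caps B=1 W=2
Move 12: W@(2,1) -> caps B=1 W=3

Answer: 1 3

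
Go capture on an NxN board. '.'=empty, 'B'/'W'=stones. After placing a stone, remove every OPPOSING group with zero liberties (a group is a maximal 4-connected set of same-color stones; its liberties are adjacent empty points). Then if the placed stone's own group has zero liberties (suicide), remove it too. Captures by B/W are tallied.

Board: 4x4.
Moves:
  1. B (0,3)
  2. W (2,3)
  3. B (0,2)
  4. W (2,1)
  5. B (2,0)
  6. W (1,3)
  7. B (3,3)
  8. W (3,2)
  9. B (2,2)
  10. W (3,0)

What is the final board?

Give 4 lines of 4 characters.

Move 1: B@(0,3) -> caps B=0 W=0
Move 2: W@(2,3) -> caps B=0 W=0
Move 3: B@(0,2) -> caps B=0 W=0
Move 4: W@(2,1) -> caps B=0 W=0
Move 5: B@(2,0) -> caps B=0 W=0
Move 6: W@(1,3) -> caps B=0 W=0
Move 7: B@(3,3) -> caps B=0 W=0
Move 8: W@(3,2) -> caps B=0 W=1
Move 9: B@(2,2) -> caps B=0 W=1
Move 10: W@(3,0) -> caps B=0 W=1

Answer: ..BB
...W
BWBW
W.W.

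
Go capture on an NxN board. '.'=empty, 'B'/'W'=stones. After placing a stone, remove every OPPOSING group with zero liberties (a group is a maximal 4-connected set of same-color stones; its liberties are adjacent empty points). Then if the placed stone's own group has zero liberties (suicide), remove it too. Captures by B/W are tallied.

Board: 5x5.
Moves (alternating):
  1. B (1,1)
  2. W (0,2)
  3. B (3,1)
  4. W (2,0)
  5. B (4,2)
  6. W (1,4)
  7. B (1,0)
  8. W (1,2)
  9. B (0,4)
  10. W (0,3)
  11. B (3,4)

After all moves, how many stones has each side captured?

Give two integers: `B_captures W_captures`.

Move 1: B@(1,1) -> caps B=0 W=0
Move 2: W@(0,2) -> caps B=0 W=0
Move 3: B@(3,1) -> caps B=0 W=0
Move 4: W@(2,0) -> caps B=0 W=0
Move 5: B@(4,2) -> caps B=0 W=0
Move 6: W@(1,4) -> caps B=0 W=0
Move 7: B@(1,0) -> caps B=0 W=0
Move 8: W@(1,2) -> caps B=0 W=0
Move 9: B@(0,4) -> caps B=0 W=0
Move 10: W@(0,3) -> caps B=0 W=1
Move 11: B@(3,4) -> caps B=0 W=1

Answer: 0 1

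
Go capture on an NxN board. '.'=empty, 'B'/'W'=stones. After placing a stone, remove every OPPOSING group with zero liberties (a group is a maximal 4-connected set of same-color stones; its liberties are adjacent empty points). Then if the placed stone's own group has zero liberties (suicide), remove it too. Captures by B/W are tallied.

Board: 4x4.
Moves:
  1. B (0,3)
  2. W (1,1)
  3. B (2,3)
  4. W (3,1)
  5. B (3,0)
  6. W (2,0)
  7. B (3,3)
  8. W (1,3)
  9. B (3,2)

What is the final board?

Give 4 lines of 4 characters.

Move 1: B@(0,3) -> caps B=0 W=0
Move 2: W@(1,1) -> caps B=0 W=0
Move 3: B@(2,3) -> caps B=0 W=0
Move 4: W@(3,1) -> caps B=0 W=0
Move 5: B@(3,0) -> caps B=0 W=0
Move 6: W@(2,0) -> caps B=0 W=1
Move 7: B@(3,3) -> caps B=0 W=1
Move 8: W@(1,3) -> caps B=0 W=1
Move 9: B@(3,2) -> caps B=0 W=1

Answer: ...B
.W.W
W..B
.WBB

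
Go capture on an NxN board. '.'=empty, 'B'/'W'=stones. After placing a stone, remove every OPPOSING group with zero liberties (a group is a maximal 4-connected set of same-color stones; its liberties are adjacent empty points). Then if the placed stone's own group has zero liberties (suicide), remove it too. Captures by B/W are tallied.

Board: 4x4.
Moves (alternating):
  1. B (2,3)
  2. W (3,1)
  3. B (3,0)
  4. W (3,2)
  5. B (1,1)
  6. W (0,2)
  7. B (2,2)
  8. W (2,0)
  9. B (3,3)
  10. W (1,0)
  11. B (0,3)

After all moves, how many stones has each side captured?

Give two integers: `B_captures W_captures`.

Move 1: B@(2,3) -> caps B=0 W=0
Move 2: W@(3,1) -> caps B=0 W=0
Move 3: B@(3,0) -> caps B=0 W=0
Move 4: W@(3,2) -> caps B=0 W=0
Move 5: B@(1,1) -> caps B=0 W=0
Move 6: W@(0,2) -> caps B=0 W=0
Move 7: B@(2,2) -> caps B=0 W=0
Move 8: W@(2,0) -> caps B=0 W=1
Move 9: B@(3,3) -> caps B=0 W=1
Move 10: W@(1,0) -> caps B=0 W=1
Move 11: B@(0,3) -> caps B=0 W=1

Answer: 0 1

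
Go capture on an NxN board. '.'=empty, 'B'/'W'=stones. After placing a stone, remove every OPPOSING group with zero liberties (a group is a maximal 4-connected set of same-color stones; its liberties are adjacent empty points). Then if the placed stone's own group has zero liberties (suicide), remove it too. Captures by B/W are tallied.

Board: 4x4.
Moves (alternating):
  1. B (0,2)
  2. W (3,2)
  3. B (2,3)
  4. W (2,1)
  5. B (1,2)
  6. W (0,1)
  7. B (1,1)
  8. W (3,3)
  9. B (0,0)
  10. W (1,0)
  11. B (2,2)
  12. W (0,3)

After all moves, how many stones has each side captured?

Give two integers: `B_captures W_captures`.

Answer: 1 0

Derivation:
Move 1: B@(0,2) -> caps B=0 W=0
Move 2: W@(3,2) -> caps B=0 W=0
Move 3: B@(2,3) -> caps B=0 W=0
Move 4: W@(2,1) -> caps B=0 W=0
Move 5: B@(1,2) -> caps B=0 W=0
Move 6: W@(0,1) -> caps B=0 W=0
Move 7: B@(1,1) -> caps B=0 W=0
Move 8: W@(3,3) -> caps B=0 W=0
Move 9: B@(0,0) -> caps B=1 W=0
Move 10: W@(1,0) -> caps B=1 W=0
Move 11: B@(2,2) -> caps B=1 W=0
Move 12: W@(0,3) -> caps B=1 W=0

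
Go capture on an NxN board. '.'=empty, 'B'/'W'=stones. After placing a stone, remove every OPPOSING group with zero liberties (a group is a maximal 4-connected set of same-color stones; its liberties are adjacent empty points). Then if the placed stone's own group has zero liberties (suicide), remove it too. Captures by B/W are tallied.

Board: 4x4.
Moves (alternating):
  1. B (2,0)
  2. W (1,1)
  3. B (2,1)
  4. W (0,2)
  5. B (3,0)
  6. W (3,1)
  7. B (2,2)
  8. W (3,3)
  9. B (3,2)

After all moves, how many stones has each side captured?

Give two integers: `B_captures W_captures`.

Move 1: B@(2,0) -> caps B=0 W=0
Move 2: W@(1,1) -> caps B=0 W=0
Move 3: B@(2,1) -> caps B=0 W=0
Move 4: W@(0,2) -> caps B=0 W=0
Move 5: B@(3,0) -> caps B=0 W=0
Move 6: W@(3,1) -> caps B=0 W=0
Move 7: B@(2,2) -> caps B=0 W=0
Move 8: W@(3,3) -> caps B=0 W=0
Move 9: B@(3,2) -> caps B=1 W=0

Answer: 1 0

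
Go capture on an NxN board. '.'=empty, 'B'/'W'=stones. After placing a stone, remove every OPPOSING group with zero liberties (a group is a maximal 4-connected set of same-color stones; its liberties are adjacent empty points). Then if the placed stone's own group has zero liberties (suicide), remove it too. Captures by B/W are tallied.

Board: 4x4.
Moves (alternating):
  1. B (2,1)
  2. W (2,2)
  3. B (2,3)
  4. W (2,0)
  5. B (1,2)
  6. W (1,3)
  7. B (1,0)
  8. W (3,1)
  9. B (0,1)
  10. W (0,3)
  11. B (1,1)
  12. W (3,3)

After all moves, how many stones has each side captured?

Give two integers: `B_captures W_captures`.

Answer: 0 1

Derivation:
Move 1: B@(2,1) -> caps B=0 W=0
Move 2: W@(2,2) -> caps B=0 W=0
Move 3: B@(2,3) -> caps B=0 W=0
Move 4: W@(2,0) -> caps B=0 W=0
Move 5: B@(1,2) -> caps B=0 W=0
Move 6: W@(1,3) -> caps B=0 W=0
Move 7: B@(1,0) -> caps B=0 W=0
Move 8: W@(3,1) -> caps B=0 W=0
Move 9: B@(0,1) -> caps B=0 W=0
Move 10: W@(0,3) -> caps B=0 W=0
Move 11: B@(1,1) -> caps B=0 W=0
Move 12: W@(3,3) -> caps B=0 W=1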